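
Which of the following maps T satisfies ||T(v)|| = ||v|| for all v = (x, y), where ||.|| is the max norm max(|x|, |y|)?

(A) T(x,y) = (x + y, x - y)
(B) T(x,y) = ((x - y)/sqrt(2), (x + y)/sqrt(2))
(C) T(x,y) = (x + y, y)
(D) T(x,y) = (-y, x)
D

A transformation preserves a norm if ||T(v)|| = ||v|| for every v; a single vector where the norm changes rules an option out.

(A) T(x,y) = (x + y, x - y): v = (1, 1) has norm max(|1|, |1|) = 1, but T(v) = (2, 0) has norm 2 -- not preserved.
(B) T(x,y) = ((x - y)/sqrt(2), (x + y)/sqrt(2)): v = (1, 0) has norm max(|1|, |0|) = 1, but T(v) = (sqrt(2)/2, sqrt(2)/2) has norm sqrt(2)/2 -- not preserved.
(C) T(x,y) = (x + y, y): v = (1, 1) has norm max(|1|, |1|) = 1, but T(v) = (2, 1) has norm 2 -- not preserved.
(D) T(x,y) = (-y, x): preserves the norm -- it only permutes the coordinates and/or flips signs, which leaves max(|x|, |y|) unchanged.

Therefore the answer is (D).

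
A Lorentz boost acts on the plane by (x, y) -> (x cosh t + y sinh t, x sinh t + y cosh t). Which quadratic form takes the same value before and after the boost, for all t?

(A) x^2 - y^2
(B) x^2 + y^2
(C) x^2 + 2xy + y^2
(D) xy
A

Write x' = x cosh t + y sinh t, y' = x sinh t + y cosh t and substitute into each option:
(A) x^2 - y^2: (x cosh t + y sinh t)^2 - (x sinh t + y cosh t)^2 = x^2(cosh^2 t - sinh^2 t) + 2xy(cosh t sinh t - sinh t cosh t) + y^2(sinh^2 t - cosh^2 t) = x^2 - y^2   [invariant, using cosh^2 t - sinh^2 t = 1]
(B) x^2 + y^2: (x cosh t + y sinh t)^2 + (x sinh t + y cosh t)^2 = (x^2 + y^2)(cosh^2 t + sinh^2 t) + 4xy sinh t cosh t = (x^2 + y^2) cosh 2t + 2xy sinh 2t   [not invariant for t != 0]
(C) x^2 + 2xy + y^2: (x' + y')^2 with x' + y' = (x + y)(cosh t + sinh t) = (x + y)e^t, so it becomes (x + y)^2 e^(2t)   [not invariant for t != 0]
(D) xy: (x cosh t + y sinh t)(x sinh t + y cosh t) = xy(cosh^2 t + sinh^2 t) + (x^2 + y^2) sinh t cosh t = xy cosh 2t + (x^2 + y^2)(sinh 2t)/2   [not invariant for t != 0]

Only (A) x^2 - y^2 is unchanged; it is the Minkowski form preserved by Lorentz boosts, just as x^2 + y^2 is preserved by ordinary rotations.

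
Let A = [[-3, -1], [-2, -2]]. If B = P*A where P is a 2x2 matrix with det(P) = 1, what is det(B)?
4

By the multiplicative property of determinants, det(B) = det(P*A) = det(P) * det(A) = det(A),
so the determinant is invariant under multiplication by any determinant-1 matrix; we just need det(A).

det(A) = (-3)(-2) - (-1)(-2) = 6 - 2 = 4

Therefore det(B) = 1 * 4 = 4.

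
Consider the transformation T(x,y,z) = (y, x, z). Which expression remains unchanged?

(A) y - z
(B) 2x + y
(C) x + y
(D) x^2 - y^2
C

Apply T(x,y,z) = (y, x, z) to each option, i.e. replace (x, y, z) by the transformed coordinates.
Substitute the transformed coordinates into each option and compare with the original:
(A) y - z  ->  (x) - (z) = x - z   [differs from y - z: not invariant]
(B) 2x + y  ->  2(y) + (x) = x + 2y   [differs from 2x + y: not invariant]
(C) x + y  ->  (y) + (x) = x + y   [equals x + y: invariant]
(D) x^2 - y^2  ->  (y)^2 - (x)^2 = -x^2 + y^2   [differs from x^2 - y^2: not invariant]

Only option (C), x + y, is unchanged by the transformation.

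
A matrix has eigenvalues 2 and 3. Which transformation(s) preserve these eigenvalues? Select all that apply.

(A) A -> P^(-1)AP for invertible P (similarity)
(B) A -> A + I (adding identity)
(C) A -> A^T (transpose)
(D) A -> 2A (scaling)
A and C

Eigenvalues are preserved by:
1. Similarity transformations: A -> P^(-1)AP (same characteristic polynomial)
2. Transpose: A^T has the same eigenvalues as A

Eigenvalues are NOT preserved by:
- Adding identity: eigenvalues become 2+1, 3+1
- Scaling: eigenvalues become 4, 6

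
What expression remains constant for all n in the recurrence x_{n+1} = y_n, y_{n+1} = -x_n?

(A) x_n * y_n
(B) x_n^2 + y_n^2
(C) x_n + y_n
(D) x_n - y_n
B

For the recurrence x_{n+1} = y_n, y_{n+1} = -x_n:

x_{n+1}^2 + y_{n+1}^2 = y_n^2 + (-x_n)^2 = x_n^2 + y_n^2
The sum of squares is conserved (like energy in a harmonic oscillator).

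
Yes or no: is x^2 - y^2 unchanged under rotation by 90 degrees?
No

Applying rotation by 90 degrees: x' = x*cos(90 degrees) - y*sin(90 degrees) = -y, y' = x*sin(90 degrees) + y*cos(90 degrees) = x

Substituting into x^2 - y^2:
(-y)^2 - (x)^2
= -x^2 + y^2

This differs from the original expression x^2 - y^2, so it is NOT invariant.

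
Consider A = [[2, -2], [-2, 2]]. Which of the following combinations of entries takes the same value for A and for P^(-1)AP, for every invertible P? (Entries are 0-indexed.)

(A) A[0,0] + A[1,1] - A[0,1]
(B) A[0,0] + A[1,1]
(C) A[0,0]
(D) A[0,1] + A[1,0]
B

A[0,0] + A[1,1] is the trace of A. By the cyclic property of the trace, tr(P^(-1)AP) = tr(APP^(-1)) = tr(A), so it is the same for every matrix similar to A.

The other combinations are not similarity invariants. For example, take P = [[1, -1], [0, 1]] (det P = 1), so P^(-1) = [[1, 1], [0, 1]] and
B = P^(-1)AP = [[0, 0], [-2, 4]].
Evaluating each option on A and on B:
(A) A[0,0] + A[1,1] - A[0,1]: 6 for A, 4 for B -> changes
(B) A[0,0] + A[1,1]: 4 for A, 4 for B -> unchanged
(C) A[0,0]: 2 for A, 0 for B -> changes
(D) A[0,1] + A[1,0]: -4 for A, -2 for B -> changes

Only (B) A[0,0] + A[1,1] = 4 survives (and it does so for every P, not just this one), so it is the invariant.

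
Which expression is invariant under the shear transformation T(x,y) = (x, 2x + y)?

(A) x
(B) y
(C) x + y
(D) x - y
A

Under the shear T(x,y) = (x, 2x + y):
Substitute the transformed coordinates into each option and compare with the original:
(A) x  ->  (x) = x   [equals x: invariant]
(B) y  ->  (2x + y) = 2x + y   [differs from y: not invariant]
(C) x + y  ->  (x) + (2x + y) = 3x + y   [differs from x + y: not invariant]
(D) x - y  ->  (x) - (2x + y) = -x - y   [differs from x - y: not invariant]

Only option (A), x, is unchanged by the transformation.
A vertical shear moves points parallel to the y-axis, so the x-coordinate (and any function of x alone) is unchanged.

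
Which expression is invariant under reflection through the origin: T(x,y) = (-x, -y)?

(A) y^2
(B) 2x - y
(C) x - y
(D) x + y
A

The map is reflection through the origin: T(x,y) = (-x, -y).
Substitute the transformed coordinates into each option and compare with the original:
(A) y^2  ->  (-y)^2 = y^2   [equals y^2: invariant]
(B) 2x - y  ->  2(-x) - (-y) = -2x + y   [differs from 2x - y: not invariant]
(C) x - y  ->  (-x) - (-y) = -x + y   [differs from x - y: not invariant]
(D) x + y  ->  (-x) + (-y) = -x - y   [differs from x + y: not invariant]

Only option (A), y^2, is unchanged by the transformation.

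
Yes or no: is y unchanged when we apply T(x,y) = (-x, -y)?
No

Substitute T(x,y) = (-x, -y) into the expression and compare with the original.

Original: y
After applying T: (-y) = -y

This differs from the original y (difference: -2y), so the expression is NOT invariant.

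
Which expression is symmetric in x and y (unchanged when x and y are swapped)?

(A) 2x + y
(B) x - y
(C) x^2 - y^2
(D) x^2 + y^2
D

A symmetric expression is unchanged when the variables are permuted; here the transformation to test is the swap (x, y) -> (y, x).
Substitute the transformed coordinates into each option and compare with the original:
(A) 2x + y  ->  2(y) + (x) = x + 2y   [differs from 2x + y: not invariant]
(B) x - y  ->  (y) - (x) = -x + y   [differs from x - y: not invariant]
(C) x^2 - y^2  ->  (y)^2 - (x)^2 = -x^2 + y^2   [differs from x^2 - y^2: not invariant]
(D) x^2 + y^2  ->  (y)^2 + (x)^2 = x^2 + y^2   [equals x^2 + y^2: invariant]

Only option (D), x^2 + y^2, is unchanged by the transformation.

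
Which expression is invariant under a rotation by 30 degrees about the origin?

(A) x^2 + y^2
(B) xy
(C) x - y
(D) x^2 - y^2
A

A rotation by 30 degrees sends (x, y) to (sqrt(3)x/2 - y/2, x/2 + sqrt(3)y/2).
Substitute the transformed coordinates into each option and compare with the original:
(A) x^2 + y^2  ->  (sqrt(3)x/2 - y/2)^2 + (x/2 + sqrt(3)y/2)^2 = x^2 + y^2   [equals x^2 + y^2: invariant]
(B) xy  ->  (sqrt(3)x/2 - y/2)(x/2 + sqrt(3)y/2) = sqrt(3)x^2/4 + xy/2 - sqrt(3)y^2/4   [differs from xy: not invariant]
(C) x - y  ->  (sqrt(3)x/2 - y/2) - (x/2 + sqrt(3)y/2) = -x/2 + sqrt(3)x/2 - sqrt(3)y/2 - y/2   [differs from x - y: not invariant]
(D) x^2 - y^2  ->  (sqrt(3)x/2 - y/2)^2 - (x/2 + sqrt(3)y/2)^2 = x^2/2 - sqrt(3)xy - y^2/2   [differs from x^2 - y^2: not invariant]

Only option (A), x^2 + y^2, is unchanged by the transformation.
Geometrically, x^2 + y^2 is the squared distance from the origin, which every rotation about the origin preserves.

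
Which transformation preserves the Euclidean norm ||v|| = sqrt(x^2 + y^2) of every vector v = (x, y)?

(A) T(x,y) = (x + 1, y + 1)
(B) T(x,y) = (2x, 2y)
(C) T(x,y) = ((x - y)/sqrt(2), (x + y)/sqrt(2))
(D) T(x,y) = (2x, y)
C

A transformation preserves a norm if ||T(v)|| = ||v|| for every v; a single vector where the norm changes rules an option out.

(A) T(x,y) = (x + 1, y + 1): v = (1, 0) has norm sqrt((1)^2 + (0)^2) = 1, but T(v) = (2, 1) has norm sqrt(5) -- not preserved.
(B) T(x,y) = (2x, 2y): v = (1, 0) has norm sqrt((1)^2 + (0)^2) = 1, but T(v) = (2, 0) has norm 2 -- not preserved.
(C) T(x,y) = ((x - y)/sqrt(2), (x + y)/sqrt(2)): preserves the norm -- it is an orthogonal map (a rotation/reflection), and (sqrt(2)(x - y)/2)^2 + (sqrt(2)(x + y)/2)^2 simplifies to x^2 + y^2.
(D) T(x,y) = (2x, y): v = (1, 0) has norm sqrt((1)^2 + (0)^2) = 1, but T(v) = (2, 0) has norm 2 -- not preserved.

Therefore the answer is (C).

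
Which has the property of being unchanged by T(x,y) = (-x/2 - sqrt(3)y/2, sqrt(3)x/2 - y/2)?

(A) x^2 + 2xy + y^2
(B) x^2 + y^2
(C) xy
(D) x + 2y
B

An expression E(x,y) is invariant under T if E(T(x,y)) = E(x,y). Here T(x,y) = (-x/2 - sqrt(3)y/2, sqrt(3)x/2 - y/2).
Substitute the transformed coordinates into each option and compare with the original:
(A) x^2 + 2xy + y^2  ->  (-x/2 - sqrt(3)y/2)^2 + 2(-x/2 - sqrt(3)y/2)(sqrt(3)x/2 - y/2) + (sqrt(3)x/2 - y/2)^2 = -sqrt(3)x^2/2 + x^2 - xy + sqrt(3)y^2/2 + y^2   [differs from x^2 + 2xy + y^2: not invariant]
(B) x^2 + y^2  ->  (-x/2 - sqrt(3)y/2)^2 + (sqrt(3)x/2 - y/2)^2 = x^2 + y^2   [equals x^2 + y^2: invariant]
(C) xy  ->  (-x/2 - sqrt(3)y/2)(sqrt(3)x/2 - y/2) = -sqrt(3)x^2/4 - xy/2 + sqrt(3)y^2/4   [differs from xy: not invariant]
(D) x + 2y  ->  (-x/2 - sqrt(3)y/2) + 2(sqrt(3)x/2 - y/2) = -x/2 + sqrt(3)x - y - sqrt(3)y/2   [differs from x + 2y: not invariant]

Only option (B), x^2 + y^2, is unchanged by the transformation.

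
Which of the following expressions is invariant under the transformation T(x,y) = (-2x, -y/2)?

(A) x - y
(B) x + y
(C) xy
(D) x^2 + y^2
C

An expression E(x,y) is invariant under T if E(T(x,y)) = E(x,y). Here T(x,y) = (-2x, -y/2).
Substitute the transformed coordinates into each option and compare with the original:
(A) x - y  ->  (-2x) - (-y/2) = -2x + y/2   [differs from x - y: not invariant]
(B) x + y  ->  (-2x) + (-y/2) = -2x - y/2   [differs from x + y: not invariant]
(C) xy  ->  (-2x)(-y/2) = xy   [equals xy: invariant]
(D) x^2 + y^2  ->  (-2x)^2 + (-y/2)^2 = 4x^2 + y^2/4   [differs from x^2 + y^2: not invariant]

Only option (C), xy, is unchanged by the transformation.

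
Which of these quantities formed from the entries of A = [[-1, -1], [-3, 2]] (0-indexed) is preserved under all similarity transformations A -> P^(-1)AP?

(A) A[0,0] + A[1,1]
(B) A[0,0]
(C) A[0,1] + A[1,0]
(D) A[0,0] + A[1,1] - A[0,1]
A

A[0,0] + A[1,1] is the trace of A. By the cyclic property of the trace, tr(P^(-1)AP) = tr(APP^(-1)) = tr(A), so it is the same for every matrix similar to A.

The other combinations are not similarity invariants. For example, take P = [[1, 2], [0, 1]] (det P = 1), so P^(-1) = [[1, -2], [0, 1]] and
B = P^(-1)AP = [[5, 5], [-3, -4]].
Evaluating each option on A and on B:
(A) A[0,0] + A[1,1]: 1 for A, 1 for B -> unchanged
(B) A[0,0]: -1 for A, 5 for B -> changes
(C) A[0,1] + A[1,0]: -4 for A, 2 for B -> changes
(D) A[0,0] + A[1,1] - A[0,1]: 2 for A, -4 for B -> changes

Only (A) A[0,0] + A[1,1] = 1 survives (and it does so for every P, not just this one), so it is the invariant.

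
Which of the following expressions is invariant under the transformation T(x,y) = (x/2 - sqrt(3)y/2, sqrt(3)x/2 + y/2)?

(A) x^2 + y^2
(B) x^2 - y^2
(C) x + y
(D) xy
A

An expression E(x,y) is invariant under T if E(T(x,y)) = E(x,y). Here T(x,y) = (x/2 - sqrt(3)y/2, sqrt(3)x/2 + y/2).
Substitute the transformed coordinates into each option and compare with the original:
(A) x^2 + y^2  ->  (x/2 - sqrt(3)y/2)^2 + (sqrt(3)x/2 + y/2)^2 = x^2 + y^2   [equals x^2 + y^2: invariant]
(B) x^2 - y^2  ->  (x/2 - sqrt(3)y/2)^2 - (sqrt(3)x/2 + y/2)^2 = -x^2/2 - sqrt(3)xy + y^2/2   [differs from x^2 - y^2: not invariant]
(C) x + y  ->  (x/2 - sqrt(3)y/2) + (sqrt(3)x/2 + y/2) = x/2 + sqrt(3)x/2 - sqrt(3)y/2 + y/2   [differs from x + y: not invariant]
(D) xy  ->  (x/2 - sqrt(3)y/2)(sqrt(3)x/2 + y/2) = sqrt(3)x^2/4 - xy/2 - sqrt(3)y^2/4   [differs from xy: not invariant]

Only option (A), x^2 + y^2, is unchanged by the transformation.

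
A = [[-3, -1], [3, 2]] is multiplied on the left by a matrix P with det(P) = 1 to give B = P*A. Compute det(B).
-3

By the multiplicative property of determinants, det(B) = det(P*A) = det(P) * det(A) = det(A),
so the determinant is invariant under multiplication by any determinant-1 matrix; we just need det(A).

det(A) = (-3)(2) - (-1)(3) = -6 - (-3) = -3

Therefore det(B) = 1 * (-3) = -3.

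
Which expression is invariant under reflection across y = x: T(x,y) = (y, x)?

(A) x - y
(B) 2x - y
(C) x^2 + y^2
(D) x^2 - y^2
C

The map is reflection across y = x: T(x,y) = (y, x).
Substitute the transformed coordinates into each option and compare with the original:
(A) x - y  ->  (y) - (x) = -x + y   [differs from x - y: not invariant]
(B) 2x - y  ->  2(y) - (x) = -x + 2y   [differs from 2x - y: not invariant]
(C) x^2 + y^2  ->  (y)^2 + (x)^2 = x^2 + y^2   [equals x^2 + y^2: invariant]
(D) x^2 - y^2  ->  (y)^2 - (x)^2 = -x^2 + y^2   [differs from x^2 - y^2: not invariant]

Only option (C), x^2 + y^2, is unchanged by the transformation.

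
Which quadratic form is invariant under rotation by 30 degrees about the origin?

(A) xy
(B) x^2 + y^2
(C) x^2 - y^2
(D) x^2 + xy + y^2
B

Rotation by 30 degrees sends (x, y) to (sqrt(3)x/2 - y/2, x/2 + sqrt(3)y/2).
Substitute the transformed coordinates into each option and compare with the original:
(A) xy  ->  (sqrt(3)x/2 - y/2)(x/2 + sqrt(3)y/2) = sqrt(3)x^2/4 + xy/2 - sqrt(3)y^2/4   [differs from xy: not invariant]
(B) x^2 + y^2  ->  (sqrt(3)x/2 - y/2)^2 + (x/2 + sqrt(3)y/2)^2 = x^2 + y^2   [equals x^2 + y^2: invariant]
(C) x^2 - y^2  ->  (sqrt(3)x/2 - y/2)^2 - (x/2 + sqrt(3)y/2)^2 = x^2/2 - sqrt(3)xy - y^2/2   [differs from x^2 - y^2: not invariant]
(D) x^2 + xy + y^2  ->  (sqrt(3)x/2 - y/2)^2 + (sqrt(3)x/2 - y/2)(x/2 + sqrt(3)y/2) + (x/2 + sqrt(3)y/2)^2 = sqrt(3)x^2/4 + x^2 + xy/2 - sqrt(3)y^2/4 + y^2   [differs from x^2 + xy + y^2: not invariant]

Only option (B), x^2 + y^2, is unchanged by the transformation.
x^2 + y^2 is the squared distance from the origin, which rotations preserve.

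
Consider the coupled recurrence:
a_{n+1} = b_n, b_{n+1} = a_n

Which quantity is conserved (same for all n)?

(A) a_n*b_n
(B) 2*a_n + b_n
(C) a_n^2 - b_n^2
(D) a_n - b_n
A

Replace a_n by a_{n+1} = b_n and b_n by b_{n+1} = a_n in each option and simplify:
(A) a_n*b_n  ->  (b_n)*(a_n) = a_n*b_n   [conserved]
(B) 2*a_n + b_n  ->  2*(b_n) + (a_n) = a_n + 2*b_n   [not conserved]
(C) a_n^2 - b_n^2  ->  (b_n)^2 - (a_n)^2 = -a_n^2 + b_n^2   [not conserved]
(D) a_n - b_n  ->  (b_n) - (a_n) = -a_n + b_n   [not conserved]

Only (A) a_n*b_n returns to itself after one step, so it is the conserved quantity.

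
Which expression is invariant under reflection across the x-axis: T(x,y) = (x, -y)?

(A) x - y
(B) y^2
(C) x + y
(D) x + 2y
B

The map is reflection across the x-axis: T(x,y) = (x, -y).
Substitute the transformed coordinates into each option and compare with the original:
(A) x - y  ->  (x) - (-y) = x + y   [differs from x - y: not invariant]
(B) y^2  ->  (-y)^2 = y^2   [equals y^2: invariant]
(C) x + y  ->  (x) + (-y) = x - y   [differs from x + y: not invariant]
(D) x + 2y  ->  (x) + 2(-y) = x - 2y   [differs from x + 2y: not invariant]

Only option (B), y^2, is unchanged by the transformation.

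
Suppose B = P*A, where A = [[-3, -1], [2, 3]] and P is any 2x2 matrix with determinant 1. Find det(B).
-7

By the multiplicative property of determinants, det(B) = det(P*A) = det(P) * det(A) = det(A),
so the determinant is invariant under multiplication by any determinant-1 matrix; we just need det(A).

det(A) = (-3)(3) - (-1)(2) = -9 - (-2) = -7

Therefore det(B) = 1 * (-7) = -7.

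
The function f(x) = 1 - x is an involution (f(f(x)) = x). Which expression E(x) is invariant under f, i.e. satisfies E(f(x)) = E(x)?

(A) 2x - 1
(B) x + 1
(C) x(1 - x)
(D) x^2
C

Replace x by f(x) = 1 - x in each option and simplify. As a quick numerical cross-check, also compare E(3) with E(f(3)) = E(-2).

(A) 2x - 1  ->  2(1 - x) - 1 = 1 - 2x; check: E(3) = 5 but E(-2) = -5.   [not invariant]
(B) x + 1  ->  (1 - x) + 1 = 2 - x; check: E(3) = 4 but E(-2) = -1.   [not invariant]
(C) x(1 - x)  ->  (1 - x)(1 - (1 - x)), which simplifies back to x(1 - x); check: E(3) = -6, E(-2) = -6.   [invariant]
(D) x^2  ->  (1 - x)^2 = (x - 1)^2; check: E(3) = 9 but E(-2) = 4.   [not invariant]

Only (C) is unchanged. E is symmetric under swapping x with f(x) = 1 - x, which is exactly what an involution does.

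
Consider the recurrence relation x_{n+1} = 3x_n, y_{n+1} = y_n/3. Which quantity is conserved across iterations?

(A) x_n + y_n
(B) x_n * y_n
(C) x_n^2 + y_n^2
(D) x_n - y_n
B

For the recurrence x_{n+1} = 3x_n, y_{n+1} = y_n/3:

x_{n+1} * y_{n+1} = (3x_n) * (y_n/3) = x_n * y_n
The product is conserved.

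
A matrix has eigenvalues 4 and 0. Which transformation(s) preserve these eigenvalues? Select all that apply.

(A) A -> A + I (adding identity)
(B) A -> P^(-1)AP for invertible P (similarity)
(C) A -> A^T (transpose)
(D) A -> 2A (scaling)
B and C

Eigenvalues are preserved by:
1. Similarity transformations: A -> P^(-1)AP (same characteristic polynomial)
2. Transpose: A^T has the same eigenvalues as A

Eigenvalues are NOT preserved by:
- Adding identity: eigenvalues become 4+1, 0+1
- Scaling: eigenvalues become 8, 0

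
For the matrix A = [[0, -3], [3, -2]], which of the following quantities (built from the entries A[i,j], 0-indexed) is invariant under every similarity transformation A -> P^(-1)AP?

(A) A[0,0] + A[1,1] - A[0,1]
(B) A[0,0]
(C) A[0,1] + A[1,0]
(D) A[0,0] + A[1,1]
D

A[0,0] + A[1,1] is the trace of A. By the cyclic property of the trace, tr(P^(-1)AP) = tr(APP^(-1)) = tr(A), so it is the same for every matrix similar to A.

The other combinations are not similarity invariants. For example, take P = [[1, 1], [0, 1]] (det P = 1), so P^(-1) = [[1, -1], [0, 1]] and
B = P^(-1)AP = [[-3, -4], [3, 1]].
Evaluating each option on A and on B:
(A) A[0,0] + A[1,1] - A[0,1]: 1 for A, 2 for B -> changes
(B) A[0,0]: 0 for A, -3 for B -> changes
(C) A[0,1] + A[1,0]: 0 for A, -1 for B -> changes
(D) A[0,0] + A[1,1]: -2 for A, -2 for B -> unchanged

Only (D) A[0,0] + A[1,1] = -2 survives (and it does so for every P, not just this one), so it is the invariant.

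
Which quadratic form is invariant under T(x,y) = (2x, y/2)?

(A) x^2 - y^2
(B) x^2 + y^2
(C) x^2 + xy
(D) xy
D

T multiplies x by 2 and divides y by 2.
Substitute the transformed coordinates into each option and compare with the original:
(A) x^2 - y^2  ->  (2x)^2 - (y/2)^2 = 4x^2 - y^2/4   [differs from x^2 - y^2: not invariant]
(B) x^2 + y^2  ->  (2x)^2 + (y/2)^2 = 4x^2 + y^2/4   [differs from x^2 + y^2: not invariant]
(C) x^2 + xy  ->  (2x)^2 + (2x)(y/2) = 4x^2 + xy   [differs from x^2 + xy: not invariant]
(D) xy  ->  (2x)(y/2) = xy   [equals xy: invariant]

Only option (D), xy, is unchanged by the transformation.
The factors 2 and 1/2 cancel only in the pure product xy.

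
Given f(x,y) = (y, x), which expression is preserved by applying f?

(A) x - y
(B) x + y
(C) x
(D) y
B

For f(x,y) = (y, x):
After applying f: x' = y, y' = x. So x' + y' = y + x = x + y.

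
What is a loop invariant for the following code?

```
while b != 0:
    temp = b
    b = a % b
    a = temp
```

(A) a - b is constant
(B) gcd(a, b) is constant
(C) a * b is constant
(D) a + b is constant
B

A loop invariant must hold before the first iteration and be re-established by every execution of the body.

(B) gcd(a, b) is constant: One iteration replaces (a, b) by (b, a mod b). Since a mod b = a - q*b for an integer q, any common divisor of a and b divides b and a mod b, and conversely; hence gcd(b, a mod b) = gcd(a, b). For instance (13, 12) -> (12, 1) keeps gcd = 1. At exit b = 0 and a = gcd of the original inputs.

The other options fail:
(A) a - b is constant: e.g. (a, b) = (13, 12) -> (12, 1): the difference goes from 1 to 11.
(C) a * b is constant: e.g. (a, b) = (13, 12) -> (12, 1): the product goes from 156 to 12.
(D) a + b is constant: e.g. (a, b) = (13, 12) -> (12, 1): the sum goes from 25 to 13.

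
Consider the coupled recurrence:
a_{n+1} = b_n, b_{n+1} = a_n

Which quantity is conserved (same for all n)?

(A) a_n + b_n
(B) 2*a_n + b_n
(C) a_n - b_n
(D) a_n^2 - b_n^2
A

Replace a_n by a_{n+1} = b_n and b_n by b_{n+1} = a_n in each option and simplify:
(A) a_n + b_n  ->  (b_n) + (a_n) = a_n + b_n   [conserved]
(B) 2*a_n + b_n  ->  2*(b_n) + (a_n) = a_n + 2*b_n   [not conserved]
(C) a_n - b_n  ->  (b_n) - (a_n) = -a_n + b_n   [not conserved]
(D) a_n^2 - b_n^2  ->  (b_n)^2 - (a_n)^2 = -a_n^2 + b_n^2   [not conserved]

Only (A) a_n + b_n returns to itself after one step, so it is the conserved quantity.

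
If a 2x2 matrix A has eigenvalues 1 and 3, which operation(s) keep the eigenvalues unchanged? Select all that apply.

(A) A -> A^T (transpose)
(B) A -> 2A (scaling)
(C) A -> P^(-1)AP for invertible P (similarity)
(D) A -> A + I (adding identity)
A and C

Eigenvalues are preserved by:
1. Similarity transformations: A -> P^(-1)AP (same characteristic polynomial)
2. Transpose: A^T has the same eigenvalues as A

Eigenvalues are NOT preserved by:
- Adding identity: eigenvalues become 1+1, 3+1
- Scaling: eigenvalues become 2, 6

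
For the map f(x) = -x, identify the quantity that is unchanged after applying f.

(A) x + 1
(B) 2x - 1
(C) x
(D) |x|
D

For f(x) = -x:
Applying f replaces x by -x. Since |-x| = |x|, the absolute value is unchanged by f, whereas x -> -x, 2x - 1 -> -2x - 1 and x + 1 -> -x + 1 all change.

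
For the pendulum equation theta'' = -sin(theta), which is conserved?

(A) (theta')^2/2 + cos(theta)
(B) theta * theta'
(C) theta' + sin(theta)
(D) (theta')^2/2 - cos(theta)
D

A first integral I satisfies dI/dt = 0 along every solution. Differentiate each option and use the equation of motion:
(A) d/dt[(theta')^2/2 + cos(theta)] = theta' theta'' - sin(theta) theta' = -2 theta' sin(theta), not identically 0
(B) d/dt[theta * theta'] = (theta')^2 + theta theta'' = (theta')^2 - theta sin(theta), not identically 0
(C) d/dt[theta' + sin(theta)] = theta'' + cos(theta) theta' = -sin(theta) + theta' cos(theta), not identically 0
(D) d/dt[(theta')^2/2 - cos(theta)] = theta' theta'' + sin(theta) theta' = theta'(-sin(theta)) + theta' sin(theta) = 0

Only (D) has zero time-derivative. This is the total energy: kinetic (theta')^2/2 plus potential -cos(theta).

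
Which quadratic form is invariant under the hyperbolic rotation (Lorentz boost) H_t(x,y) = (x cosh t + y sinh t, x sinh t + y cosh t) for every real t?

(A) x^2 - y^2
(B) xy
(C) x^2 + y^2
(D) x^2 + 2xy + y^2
A

Write x' = x cosh t + y sinh t, y' = x sinh t + y cosh t and substitute into each option:
(A) x^2 - y^2: (x cosh t + y sinh t)^2 - (x sinh t + y cosh t)^2 = x^2(cosh^2 t - sinh^2 t) + 2xy(cosh t sinh t - sinh t cosh t) + y^2(sinh^2 t - cosh^2 t) = x^2 - y^2   [invariant, using cosh^2 t - sinh^2 t = 1]
(B) xy: (x cosh t + y sinh t)(x sinh t + y cosh t) = xy(cosh^2 t + sinh^2 t) + (x^2 + y^2) sinh t cosh t = xy cosh 2t + (x^2 + y^2)(sinh 2t)/2   [not invariant for t != 0]
(C) x^2 + y^2: (x cosh t + y sinh t)^2 + (x sinh t + y cosh t)^2 = (x^2 + y^2)(cosh^2 t + sinh^2 t) + 4xy sinh t cosh t = (x^2 + y^2) cosh 2t + 2xy sinh 2t   [not invariant for t != 0]
(D) x^2 + 2xy + y^2: (x' + y')^2 with x' + y' = (x + y)(cosh t + sinh t) = (x + y)e^t, so it becomes (x + y)^2 e^(2t)   [not invariant for t != 0]

Only (A) x^2 - y^2 is unchanged; it is the Minkowski form preserved by Lorentz boosts, just as x^2 + y^2 is preserved by ordinary rotations.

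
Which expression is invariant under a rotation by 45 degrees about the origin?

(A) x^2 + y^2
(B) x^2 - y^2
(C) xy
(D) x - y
A

A rotation by 45 degrees sends (x, y) to (sqrt(2)x/2 - sqrt(2)y/2, sqrt(2)x/2 + sqrt(2)y/2).
Substitute the transformed coordinates into each option and compare with the original:
(A) x^2 + y^2  ->  (sqrt(2)x/2 - sqrt(2)y/2)^2 + (sqrt(2)x/2 + sqrt(2)y/2)^2 = x^2 + y^2   [equals x^2 + y^2: invariant]
(B) x^2 - y^2  ->  (sqrt(2)x/2 - sqrt(2)y/2)^2 - (sqrt(2)x/2 + sqrt(2)y/2)^2 = -2xy   [differs from x^2 - y^2: not invariant]
(C) xy  ->  (sqrt(2)x/2 - sqrt(2)y/2)(sqrt(2)x/2 + sqrt(2)y/2) = x^2/2 - y^2/2   [differs from xy: not invariant]
(D) x - y  ->  (sqrt(2)x/2 - sqrt(2)y/2) - (sqrt(2)x/2 + sqrt(2)y/2) = -sqrt(2)y   [differs from x - y: not invariant]

Only option (A), x^2 + y^2, is unchanged by the transformation.
Geometrically, x^2 + y^2 is the squared distance from the origin, which every rotation about the origin preserves.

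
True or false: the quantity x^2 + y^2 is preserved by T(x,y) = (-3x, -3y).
False

Substitute T(x,y) = (-3x, -3y) into the expression and compare with the original.

Original: x^2 + y^2
After applying T: (-3x)^2 + (-3y)^2 = 9x^2 + 9y^2

This differs from the original x^2 + y^2 (difference: 8x^2 + 8y^2), so the expression is NOT invariant.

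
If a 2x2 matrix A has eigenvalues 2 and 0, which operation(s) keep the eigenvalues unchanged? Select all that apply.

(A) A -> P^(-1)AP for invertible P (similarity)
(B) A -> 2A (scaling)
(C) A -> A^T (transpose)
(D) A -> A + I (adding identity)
A and C

Eigenvalues are preserved by:
1. Similarity transformations: A -> P^(-1)AP (same characteristic polynomial)
2. Transpose: A^T has the same eigenvalues as A

Eigenvalues are NOT preserved by:
- Adding identity: eigenvalues become 2+1, 0+1
- Scaling: eigenvalues become 4, 0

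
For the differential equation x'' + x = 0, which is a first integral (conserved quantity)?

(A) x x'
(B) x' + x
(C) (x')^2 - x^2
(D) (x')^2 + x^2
D

A first integral I satisfies dI/dt = 0 along every solution. Differentiate each option and use the equation of motion:
(A) d/dt[x x'] = (x')^2 + x x'' = (x')^2 - x^2, not identically 0
(B) d/dt[x' + x] = x'' + x' = -x + x', not identically 0
(C) d/dt[(x')^2 - x^2] = 2x'x'' - 2x x' = -4x x', not identically 0
(D) d/dt[(x')^2 + x^2] = 2x'x'' + 2x x' = 2x'(-x) + 2x x' = 0

Only (D) has zero time-derivative. So the energy-like quantity (x')^2 + x^2 is the first integral.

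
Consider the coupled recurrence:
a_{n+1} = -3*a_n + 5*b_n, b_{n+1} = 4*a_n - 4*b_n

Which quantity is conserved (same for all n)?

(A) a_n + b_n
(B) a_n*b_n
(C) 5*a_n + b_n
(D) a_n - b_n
A

Replace a_n by a_{n+1} = -3*a_n + 5*b_n and b_n by b_{n+1} = 4*a_n - 4*b_n in each option and simplify:
(A) a_n + b_n  ->  (-3*a_n + 5*b_n) + (4*a_n - 4*b_n) = a_n + b_n   [conserved]
(B) a_n*b_n  ->  (-3*a_n + 5*b_n)*(4*a_n - 4*b_n) = -12*a_n^2 + 32*a_n*b_n - 20*b_n^2   [not conserved]
(C) 5*a_n + b_n  ->  5*(-3*a_n + 5*b_n) + (4*a_n - 4*b_n) = -11*a_n + 21*b_n   [not conserved]
(D) a_n - b_n  ->  (-3*a_n + 5*b_n) - (4*a_n - 4*b_n) = -7*a_n + 9*b_n   [not conserved]

Only (A) a_n + b_n returns to itself after one step, so it is the conserved quantity.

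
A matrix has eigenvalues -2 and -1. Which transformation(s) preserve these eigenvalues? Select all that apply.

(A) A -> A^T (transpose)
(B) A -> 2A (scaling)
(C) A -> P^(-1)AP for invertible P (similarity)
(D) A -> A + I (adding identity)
A and C

Eigenvalues are preserved by:
1. Similarity transformations: A -> P^(-1)AP (same characteristic polynomial)
2. Transpose: A^T has the same eigenvalues as A

Eigenvalues are NOT preserved by:
- Adding identity: eigenvalues become -2+1, -1+1
- Scaling: eigenvalues become -4, -2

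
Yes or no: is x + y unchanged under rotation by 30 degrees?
No

Applying rotation by 30 degrees: x' = x*cos(30 degrees) - y*sin(30 degrees) = sqrt(3)x/2 - y/2, y' = x*sin(30 degrees) + y*cos(30 degrees) = x/2 + sqrt(3)y/2

Substituting into x + y:
(sqrt(3)x/2 - y/2) + (x/2 + sqrt(3)y/2)
= x/2 + sqrt(3)x/2 - y/2 + sqrt(3)y/2

This differs from the original expression x + y, so it is NOT invariant.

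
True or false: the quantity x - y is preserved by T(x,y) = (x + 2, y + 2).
True

Substitute T(x,y) = (x + 2, y + 2) into the expression and compare with the original.

Original: x - y
After applying T: (x + 2) - (y + 2) = x - y

This is identical to the original x - y, so the expression is invariant.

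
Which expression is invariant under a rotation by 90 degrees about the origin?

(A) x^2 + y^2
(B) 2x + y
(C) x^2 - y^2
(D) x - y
A

A rotation by 90 degrees sends (x, y) to (-y, x).
Substitute the transformed coordinates into each option and compare with the original:
(A) x^2 + y^2  ->  (-y)^2 + (x)^2 = x^2 + y^2   [equals x^2 + y^2: invariant]
(B) 2x + y  ->  2(-y) + (x) = x - 2y   [differs from 2x + y: not invariant]
(C) x^2 - y^2  ->  (-y)^2 - (x)^2 = -x^2 + y^2   [differs from x^2 - y^2: not invariant]
(D) x - y  ->  (-y) - (x) = -x - y   [differs from x - y: not invariant]

Only option (A), x^2 + y^2, is unchanged by the transformation.
Geometrically, x^2 + y^2 is the squared distance from the origin, which every rotation about the origin preserves.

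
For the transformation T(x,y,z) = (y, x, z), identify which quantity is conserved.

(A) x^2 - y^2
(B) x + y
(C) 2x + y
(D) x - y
B

Apply T(x,y,z) = (y, x, z) to each option, i.e. replace (x, y, z) by the transformed coordinates.
Substitute the transformed coordinates into each option and compare with the original:
(A) x^2 - y^2  ->  (y)^2 - (x)^2 = -x^2 + y^2   [differs from x^2 - y^2: not invariant]
(B) x + y  ->  (y) + (x) = x + y   [equals x + y: invariant]
(C) 2x + y  ->  2(y) + (x) = x + 2y   [differs from 2x + y: not invariant]
(D) x - y  ->  (y) - (x) = -x + y   [differs from x - y: not invariant]

Only option (B), x + y, is unchanged by the transformation.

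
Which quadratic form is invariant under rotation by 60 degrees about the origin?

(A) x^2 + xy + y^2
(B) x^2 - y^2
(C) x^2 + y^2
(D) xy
C

Rotation by 60 degrees sends (x, y) to (x/2 - sqrt(3)y/2, sqrt(3)x/2 + y/2).
Substitute the transformed coordinates into each option and compare with the original:
(A) x^2 + xy + y^2  ->  (x/2 - sqrt(3)y/2)^2 + (x/2 - sqrt(3)y/2)(sqrt(3)x/2 + y/2) + (sqrt(3)x/2 + y/2)^2 = sqrt(3)x^2/4 + x^2 - xy/2 - sqrt(3)y^2/4 + y^2   [differs from x^2 + xy + y^2: not invariant]
(B) x^2 - y^2  ->  (x/2 - sqrt(3)y/2)^2 - (sqrt(3)x/2 + y/2)^2 = -x^2/2 - sqrt(3)xy + y^2/2   [differs from x^2 - y^2: not invariant]
(C) x^2 + y^2  ->  (x/2 - sqrt(3)y/2)^2 + (sqrt(3)x/2 + y/2)^2 = x^2 + y^2   [equals x^2 + y^2: invariant]
(D) xy  ->  (x/2 - sqrt(3)y/2)(sqrt(3)x/2 + y/2) = sqrt(3)x^2/4 - xy/2 - sqrt(3)y^2/4   [differs from xy: not invariant]

Only option (C), x^2 + y^2, is unchanged by the transformation.
x^2 + y^2 is the squared distance from the origin, which rotations preserve.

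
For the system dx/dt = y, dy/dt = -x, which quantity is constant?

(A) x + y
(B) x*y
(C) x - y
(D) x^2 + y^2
D

A first integral I satisfies dI/dt = 0 along every solution. Differentiate each option and use the equation of motion:
(A) d/dt[x + y] = y + (-x) = y - x, not identically 0
(B) d/dt[x*y] = (dx/dt)y + x(dy/dt) = y^2 - x^2, not identically 0
(C) d/dt[x - y] = y - (-x) = x + y, not identically 0
(D) d/dt[x^2 + y^2] = 2x*dx/dt + 2y*dy/dt = 2x*y + 2y*(-x) = 0

Only (D) has zero time-derivative. So x^2 + y^2 (the squared radius; trajectories are circles) is the conserved quantity.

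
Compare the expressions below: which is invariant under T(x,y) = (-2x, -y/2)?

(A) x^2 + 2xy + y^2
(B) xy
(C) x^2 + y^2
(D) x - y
B

An expression E(x,y) is invariant under T if E(T(x,y)) = E(x,y). Here T(x,y) = (-2x, -y/2).
Substitute the transformed coordinates into each option and compare with the original:
(A) x^2 + 2xy + y^2  ->  (-2x)^2 + 2(-2x)(-y/2) + (-y/2)^2 = 4x^2 + 2xy + y^2/4   [differs from x^2 + 2xy + y^2: not invariant]
(B) xy  ->  (-2x)(-y/2) = xy   [equals xy: invariant]
(C) x^2 + y^2  ->  (-2x)^2 + (-y/2)^2 = 4x^2 + y^2/4   [differs from x^2 + y^2: not invariant]
(D) x - y  ->  (-2x) - (-y/2) = -2x + y/2   [differs from x - y: not invariant]

Only option (B), xy, is unchanged by the transformation.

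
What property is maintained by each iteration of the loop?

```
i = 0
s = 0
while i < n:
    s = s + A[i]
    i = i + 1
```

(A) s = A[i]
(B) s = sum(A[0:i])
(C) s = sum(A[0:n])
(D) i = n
B

A loop invariant must hold before the first iteration and be re-established by every execution of the body.

(B) s = sum(A[0:i]): Initially i = 0 and s = 0 = sum of the empty slice A[0:0]. If s = sum(A[0:i]) holds at the top of an iteration, the body sets s to sum(A[0:i]) + A[i] = sum(A[0:i+1]) and then i to i+1, so s = sum(A[0:i]) holds again. At exit i = n, giving s = sum(A[0:n]).

The other options fail:
(A) s = A[i]: after the first iteration s = A[0] but i = 1, so s = A[i] compares s with the wrong element (and fails in general).
(C) s = sum(A[0:n]): false before the loop (s = 0, not the full sum) -- it only becomes true at exit.
(D) i = n: false initially (i = 0); it is the exit condition, not an invariant.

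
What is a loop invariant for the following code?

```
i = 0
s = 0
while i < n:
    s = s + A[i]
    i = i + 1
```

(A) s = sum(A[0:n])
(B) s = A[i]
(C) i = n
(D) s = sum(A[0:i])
D

A loop invariant must hold before the first iteration and be re-established by every execution of the body.

(D) s = sum(A[0:i]): Initially i = 0 and s = 0 = sum of the empty slice A[0:0]. If s = sum(A[0:i]) holds at the top of an iteration, the body sets s to sum(A[0:i]) + A[i] = sum(A[0:i+1]) and then i to i+1, so s = sum(A[0:i]) holds again. At exit i = n, giving s = sum(A[0:n]).

The other options fail:
(A) s = sum(A[0:n]): false before the loop (s = 0, not the full sum) -- it only becomes true at exit.
(B) s = A[i]: after the first iteration s = A[0] but i = 1, so s = A[i] compares s with the wrong element (and fails in general).
(C) i = n: false initially (i = 0); it is the exit condition, not an invariant.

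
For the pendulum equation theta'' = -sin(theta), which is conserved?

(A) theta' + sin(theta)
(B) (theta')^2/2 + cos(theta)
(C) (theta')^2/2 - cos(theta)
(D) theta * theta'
C

A first integral I satisfies dI/dt = 0 along every solution. Differentiate each option and use the equation of motion:
(A) d/dt[theta' + sin(theta)] = theta'' + cos(theta) theta' = -sin(theta) + theta' cos(theta), not identically 0
(B) d/dt[(theta')^2/2 + cos(theta)] = theta' theta'' - sin(theta) theta' = -2 theta' sin(theta), not identically 0
(C) d/dt[(theta')^2/2 - cos(theta)] = theta' theta'' + sin(theta) theta' = theta'(-sin(theta)) + theta' sin(theta) = 0
(D) d/dt[theta * theta'] = (theta')^2 + theta theta'' = (theta')^2 - theta sin(theta), not identically 0

Only (C) has zero time-derivative. This is the total energy: kinetic (theta')^2/2 plus potential -cos(theta).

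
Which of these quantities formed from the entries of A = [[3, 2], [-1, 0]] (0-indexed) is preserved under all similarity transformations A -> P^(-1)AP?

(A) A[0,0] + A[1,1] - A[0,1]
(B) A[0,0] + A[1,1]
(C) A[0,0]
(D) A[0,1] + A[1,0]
B

A[0,0] + A[1,1] is the trace of A. By the cyclic property of the trace, tr(P^(-1)AP) = tr(APP^(-1)) = tr(A), so it is the same for every matrix similar to A.

The other combinations are not similarity invariants. For example, take P = [[1, 1], [1, 2]] (det P = 1), so P^(-1) = [[2, -1], [-1, 1]] and
B = P^(-1)AP = [[11, 15], [-6, -8]].
Evaluating each option on A and on B:
(A) A[0,0] + A[1,1] - A[0,1]: 1 for A, -12 for B -> changes
(B) A[0,0] + A[1,1]: 3 for A, 3 for B -> unchanged
(C) A[0,0]: 3 for A, 11 for B -> changes
(D) A[0,1] + A[1,0]: 1 for A, 9 for B -> changes

Only (B) A[0,0] + A[1,1] = 3 survives (and it does so for every P, not just this one), so it is the invariant.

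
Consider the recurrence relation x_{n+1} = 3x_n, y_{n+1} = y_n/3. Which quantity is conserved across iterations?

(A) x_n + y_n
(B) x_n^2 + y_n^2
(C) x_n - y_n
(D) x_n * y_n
D

For the recurrence x_{n+1} = 3x_n, y_{n+1} = y_n/3:

x_{n+1} * y_{n+1} = (3x_n) * (y_n/3) = x_n * y_n
The product is conserved.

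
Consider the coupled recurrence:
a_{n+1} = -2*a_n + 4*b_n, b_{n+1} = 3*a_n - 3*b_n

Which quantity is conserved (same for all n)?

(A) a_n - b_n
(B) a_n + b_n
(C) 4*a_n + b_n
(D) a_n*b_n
B

Replace a_n by a_{n+1} = -2*a_n + 4*b_n and b_n by b_{n+1} = 3*a_n - 3*b_n in each option and simplify:
(A) a_n - b_n  ->  (-2*a_n + 4*b_n) - (3*a_n - 3*b_n) = -5*a_n + 7*b_n   [not conserved]
(B) a_n + b_n  ->  (-2*a_n + 4*b_n) + (3*a_n - 3*b_n) = a_n + b_n   [conserved]
(C) 4*a_n + b_n  ->  4*(-2*a_n + 4*b_n) + (3*a_n - 3*b_n) = -5*a_n + 13*b_n   [not conserved]
(D) a_n*b_n  ->  (-2*a_n + 4*b_n)*(3*a_n - 3*b_n) = -6*a_n^2 + 18*a_n*b_n - 12*b_n^2   [not conserved]

Only (B) a_n + b_n returns to itself after one step, so it is the conserved quantity.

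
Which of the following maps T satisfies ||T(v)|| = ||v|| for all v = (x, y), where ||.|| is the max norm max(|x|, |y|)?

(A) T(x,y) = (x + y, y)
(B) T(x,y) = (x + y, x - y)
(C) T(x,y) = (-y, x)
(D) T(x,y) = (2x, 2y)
C

A transformation preserves a norm if ||T(v)|| = ||v|| for every v; a single vector where the norm changes rules an option out.

(A) T(x,y) = (x + y, y): v = (1, 1) has norm max(|1|, |1|) = 1, but T(v) = (2, 1) has norm 2 -- not preserved.
(B) T(x,y) = (x + y, x - y): v = (1, 1) has norm max(|1|, |1|) = 1, but T(v) = (2, 0) has norm 2 -- not preserved.
(C) T(x,y) = (-y, x): preserves the norm -- it only permutes the coordinates and/or flips signs, which leaves max(|x|, |y|) unchanged.
(D) T(x,y) = (2x, 2y): v = (1, 0) has norm max(|1|, |0|) = 1, but T(v) = (2, 0) has norm 2 -- not preserved.

Therefore the answer is (C).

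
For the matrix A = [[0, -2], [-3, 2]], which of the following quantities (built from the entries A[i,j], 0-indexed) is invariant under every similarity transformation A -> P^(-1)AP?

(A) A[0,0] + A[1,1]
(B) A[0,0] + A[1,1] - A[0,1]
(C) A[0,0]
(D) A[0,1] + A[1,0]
A

A[0,0] + A[1,1] is the trace of A. By the cyclic property of the trace, tr(P^(-1)AP) = tr(APP^(-1)) = tr(A), so it is the same for every matrix similar to A.

The other combinations are not similarity invariants. For example, take P = [[1, 2], [0, 1]] (det P = 1), so P^(-1) = [[1, -2], [0, 1]] and
B = P^(-1)AP = [[6, 6], [-3, -4]].
Evaluating each option on A and on B:
(A) A[0,0] + A[1,1]: 2 for A, 2 for B -> unchanged
(B) A[0,0] + A[1,1] - A[0,1]: 4 for A, -4 for B -> changes
(C) A[0,0]: 0 for A, 6 for B -> changes
(D) A[0,1] + A[1,0]: -5 for A, 3 for B -> changes

Only (A) A[0,0] + A[1,1] = 2 survives (and it does so for every P, not just this one), so it is the invariant.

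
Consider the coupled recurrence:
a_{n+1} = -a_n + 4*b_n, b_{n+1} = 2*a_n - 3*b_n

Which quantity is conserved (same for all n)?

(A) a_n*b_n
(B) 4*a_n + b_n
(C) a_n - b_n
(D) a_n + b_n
D

Replace a_n by a_{n+1} = -a_n + 4*b_n and b_n by b_{n+1} = 2*a_n - 3*b_n in each option and simplify:
(A) a_n*b_n  ->  (-a_n + 4*b_n)*(2*a_n - 3*b_n) = -2*a_n^2 + 11*a_n*b_n - 12*b_n^2   [not conserved]
(B) 4*a_n + b_n  ->  4*(-a_n + 4*b_n) + (2*a_n - 3*b_n) = -2*a_n + 13*b_n   [not conserved]
(C) a_n - b_n  ->  (-a_n + 4*b_n) - (2*a_n - 3*b_n) = -3*a_n + 7*b_n   [not conserved]
(D) a_n + b_n  ->  (-a_n + 4*b_n) + (2*a_n - 3*b_n) = a_n + b_n   [conserved]

Only (D) a_n + b_n returns to itself after one step, so it is the conserved quantity.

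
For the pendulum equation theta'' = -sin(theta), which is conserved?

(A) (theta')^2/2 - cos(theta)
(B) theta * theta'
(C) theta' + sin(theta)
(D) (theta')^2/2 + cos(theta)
A

A first integral I satisfies dI/dt = 0 along every solution. Differentiate each option and use the equation of motion:
(A) d/dt[(theta')^2/2 - cos(theta)] = theta' theta'' + sin(theta) theta' = theta'(-sin(theta)) + theta' sin(theta) = 0
(B) d/dt[theta * theta'] = (theta')^2 + theta theta'' = (theta')^2 - theta sin(theta), not identically 0
(C) d/dt[theta' + sin(theta)] = theta'' + cos(theta) theta' = -sin(theta) + theta' cos(theta), not identically 0
(D) d/dt[(theta')^2/2 + cos(theta)] = theta' theta'' - sin(theta) theta' = -2 theta' sin(theta), not identically 0

Only (A) has zero time-derivative. This is the total energy: kinetic (theta')^2/2 plus potential -cos(theta).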